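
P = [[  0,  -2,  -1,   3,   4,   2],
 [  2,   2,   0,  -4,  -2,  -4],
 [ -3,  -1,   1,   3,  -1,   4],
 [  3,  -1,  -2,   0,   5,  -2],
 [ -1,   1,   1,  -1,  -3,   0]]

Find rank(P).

2

Row reduce to echelon form.
Swap R1 ↔ R2
R3 ← R3 + (3/2)·R1: [0, 2, 1, -3, -4, -2]
R4 ← R4 − (3/2)·R1: [0, -4, -2, 6, 8, 4]
R5 ← R5 + (1/2)·R1: [0, 2, 1, -3, -4, -2]
R3 ← R3 + R2: [0, 0, 0, 0, 0, 0]
R4 ← R4 − (2)·R2: [0, 0, 0, 0, 0, 0]
R5 ← R5 + R2: [0, 0, 0, 0, 0, 0]
Echelon form has 2 nonzero rows, so rank(P) = 2.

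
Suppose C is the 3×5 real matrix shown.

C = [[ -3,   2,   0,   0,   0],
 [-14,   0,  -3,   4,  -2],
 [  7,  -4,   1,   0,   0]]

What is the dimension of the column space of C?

Row reduce to echelon form.
R2 ← R2 − (14/3)·R1: [0, -28/3, -3, 4, -2]
R3 ← R3 + (7/3)·R1: [0, 2/3, 1, 0, 0]
R3 ← R3 + (1/14)·R2: [0, 0, 11/14, 2/7, -1/7]
Echelon form has 3 nonzero rows, so rank(C) = 3.
The column space has dimension equal to the rank: 3.

3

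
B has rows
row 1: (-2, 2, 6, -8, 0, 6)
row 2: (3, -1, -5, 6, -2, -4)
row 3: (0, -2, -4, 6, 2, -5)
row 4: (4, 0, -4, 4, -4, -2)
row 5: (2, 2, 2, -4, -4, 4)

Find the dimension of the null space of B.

4

Row reduce to echelon form.
R2 ← R2 + (3/2)·R1: [0, 2, 4, -6, -2, 5]
R4 ← R4 + (2)·R1: [0, 4, 8, -12, -4, 10]
R5 ← R5 + R1: [0, 4, 8, -12, -4, 10]
R3 ← R3 + R2: [0, 0, 0, 0, 0, 0]
R4 ← R4 − (2)·R2: [0, 0, 0, 0, 0, 0]
R5 ← R5 − (2)·R2: [0, 0, 0, 0, 0, 0]
2 nonzero rows, so rank(B) = 2.
B has 6 columns; by rank–nullity, nullity = 6 − 2 = 4.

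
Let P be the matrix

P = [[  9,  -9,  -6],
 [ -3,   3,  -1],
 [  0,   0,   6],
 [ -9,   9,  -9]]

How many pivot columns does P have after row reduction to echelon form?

Row reduce to echelon form.
R2 ← R2 + (1/3)·R1: [0, 0, -3]
R4 ← R4 + R1: [0, 0, -15]
R3 ← R3 + (2)·R2: [0, 0, 0]
R4 ← R4 − (5)·R2: [0, 0, 0]
Echelon form has 2 nonzero rows, so rank(P) = 2.
Each nonzero row contributes one pivot column: 2 pivot columns.

2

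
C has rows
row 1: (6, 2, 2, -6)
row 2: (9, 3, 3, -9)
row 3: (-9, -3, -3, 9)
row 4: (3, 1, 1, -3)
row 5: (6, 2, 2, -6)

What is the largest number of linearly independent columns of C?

Row reduce to echelon form.
R2 ← R2 − (3/2)·R1: [0, 0, 0, 0]
R3 ← R3 + (3/2)·R1: [0, 0, 0, 0]
R4 ← R4 − (1/2)·R1: [0, 0, 0, 0]
R5 ← R5 − R1: [0, 0, 0, 0]
Echelon form has 1 nonzero row, so rank(C) = 1.
The rank gives the maximum number of linearly independent columns: 1.

1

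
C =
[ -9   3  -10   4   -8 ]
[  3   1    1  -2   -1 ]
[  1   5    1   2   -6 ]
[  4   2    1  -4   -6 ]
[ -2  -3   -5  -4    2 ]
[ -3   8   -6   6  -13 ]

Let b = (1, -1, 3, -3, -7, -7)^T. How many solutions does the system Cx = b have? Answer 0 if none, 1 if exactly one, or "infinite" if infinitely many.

0

Row reduce the augmented matrix [C | b].
R2 ← R2 + (1/3)·R1: [0, 2, -7/3, -2/3, -11/3, -2/3]
R3 ← R3 + (1/9)·R1: [0, 16/3, -1/9, 22/9, -62/9, 28/9]
R4 ← R4 + (4/9)·R1: [0, 10/3, -31/9, -20/9, -86/9, -23/9]
R5 ← R5 − (2/9)·R1: [0, -11/3, -25/9, -44/9, 34/9, -65/9]
R6 ← R6 − (1/3)·R1: [0, 7, -8/3, 14/3, -31/3, -22/3]
R3 ← R3 − (8/3)·R2: [0, 0, 55/9, 38/9, 26/9, 44/9]
R4 ← R4 − (5/3)·R2: [0, 0, 4/9, -10/9, -31/9, -13/9]
R5 ← R5 + (11/6)·R2: [0, 0, -127/18, -55/9, -53/18, -76/9]
R6 ← R6 − (7/2)·R2: [0, 0, 11/2, 7, 5/2, -5]
R4 ← R4 − (4/55)·R3: [0, 0, 0, -78/55, -201/55, -9/5]
R5 ← R5 + (127/110)·R3: [0, 0, 0, -68/55, 43/110, -14/5]
R6 ← R6 − (9/10)·R3: [0, 0, 0, 16/5, -1/10, -47/5]
R5 ← R5 − (34/39)·R4: [0, 0, 0, 0, 93/26, -16/13]
R6 ← R6 + (88/39)·R4: [0, 0, 0, 0, -217/26, -175/13]
R6 ← R6 + (7/3)·R5: [0, 0, 0, 0, 0, -49/3]
The echelon form has 6 nonzero rows; the last pivot sits in the augmented column, so rank(C) = 5 but rank([C|b]) = 6.
Since the ranks differ, the system is inconsistent.
It has no solutions.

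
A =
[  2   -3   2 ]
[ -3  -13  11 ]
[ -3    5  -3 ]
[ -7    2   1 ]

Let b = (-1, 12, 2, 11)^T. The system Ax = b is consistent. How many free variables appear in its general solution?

Row reduce the augmented matrix [A | b].
R2 ← R2 + (3/2)·R1: [0, -35/2, 14, 21/2]
R3 ← R3 + (3/2)·R1: [0, 1/2, 0, 1/2]
R4 ← R4 + (7/2)·R1: [0, -17/2, 8, 15/2]
R3 ← R3 + (1/35)·R2: [0, 0, 2/5, 4/5]
R4 ← R4 − (17/35)·R2: [0, 0, 6/5, 12/5]
R4 ← R4 − (3)·R3: [0, 0, 0, 0]
The echelon form has 3 nonzero rows, and every pivot lies in the first 3 columns, so rank(A) = rank([A|b]) = 3.
The system is consistent.
Free variables = (unknowns) − (rank) = 3 − 3 = 0.

0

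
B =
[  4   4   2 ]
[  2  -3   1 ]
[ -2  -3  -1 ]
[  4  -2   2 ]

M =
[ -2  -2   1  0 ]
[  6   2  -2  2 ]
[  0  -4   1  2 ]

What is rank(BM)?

2

First compute BM:
[[ 16,  -8,  -2,  12],
 [-22, -14,   9,  -4],
 [-14,   2,   3,  -8],
 [-20, -20,  10,   0]]
Now row reduce the product.
R2 ← R2 + (11/8)·R1: [0, -25, 25/4, 25/2]
R3 ← R3 + (7/8)·R1: [0, -5, 5/4, 5/2]
R4 ← R4 + (5/4)·R1: [0, -30, 15/2, 15]
R3 ← R3 − (1/5)·R2: [0, 0, 0, 0]
R4 ← R4 − (6/5)·R2: [0, 0, 0, 0]
2 nonzero rows, so rank(BM) = 2.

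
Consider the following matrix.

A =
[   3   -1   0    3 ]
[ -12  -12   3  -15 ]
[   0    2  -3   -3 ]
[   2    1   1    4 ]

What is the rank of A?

3

Row reduce to echelon form.
R2 ← R2 + (4)·R1: [0, -16, 3, -3]
R4 ← R4 − (2/3)·R1: [0, 5/3, 1, 2]
R3 ← R3 + (1/8)·R2: [0, 0, -21/8, -27/8]
R4 ← R4 + (5/48)·R2: [0, 0, 21/16, 27/16]
R4 ← R4 + (1/2)·R3: [0, 0, 0, 0]
Echelon form has 3 nonzero rows, so rank(A) = 3.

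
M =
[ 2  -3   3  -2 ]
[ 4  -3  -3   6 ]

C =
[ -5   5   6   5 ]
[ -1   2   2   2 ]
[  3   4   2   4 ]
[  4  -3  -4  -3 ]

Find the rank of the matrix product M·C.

2

First compute MC:
[[ -6,  22,  20,  22],
 [ -2, -16, -12, -16]]
Now row reduce the product.
R2 ← R2 − (1/3)·R1: [0, -70/3, -56/3, -70/3]
2 nonzero rows, so rank(MC) = 2.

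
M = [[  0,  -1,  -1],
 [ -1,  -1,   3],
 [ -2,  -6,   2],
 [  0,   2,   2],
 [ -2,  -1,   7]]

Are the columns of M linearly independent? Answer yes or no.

no

Row reduce M to echelon form.
Swap R1 ↔ R2
R3 ← R3 − (2)·R1: [0, -4, -4]
R5 ← R5 − (2)·R1: [0, 1, 1]
R3 ← R3 − (4)·R2: [0, 0, 0]
R4 ← R4 + (2)·R2: [0, 0, 0]
R5 ← R5 + R2: [0, 0, 0]
2 pivots among 3 columns.
Only 2 < 3 pivot columns, so the columns are linearly dependent.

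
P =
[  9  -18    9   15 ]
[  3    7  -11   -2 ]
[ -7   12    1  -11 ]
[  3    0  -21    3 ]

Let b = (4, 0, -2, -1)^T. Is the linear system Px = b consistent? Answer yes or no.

no

Row reduce the augmented matrix [P | b].
R2 ← R2 − (1/3)·R1: [0, 13, -14, -7, -4/3]
R3 ← R3 + (7/9)·R1: [0, -2, 8, 2/3, 10/9]
R4 ← R4 − (1/3)·R1: [0, 6, -24, -2, -7/3]
R3 ← R3 + (2/13)·R2: [0, 0, 76/13, -16/39, 106/117]
R4 ← R4 − (6/13)·R2: [0, 0, -228/13, 16/13, -67/39]
R4 ← R4 + (3)·R3: [0, 0, 0, 0, 1]
The echelon form has 4 nonzero rows; the last pivot sits in the augmented column, so rank(P) = 3 but rank([P|b]) = 4.
Since the ranks differ, the system is inconsistent.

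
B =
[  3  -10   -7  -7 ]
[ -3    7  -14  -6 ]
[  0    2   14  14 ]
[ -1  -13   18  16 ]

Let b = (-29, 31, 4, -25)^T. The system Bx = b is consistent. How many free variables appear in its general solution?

0

Row reduce the augmented matrix [B | b].
R2 ← R2 + R1: [0, -3, -21, -13, 2]
R4 ← R4 + (1/3)·R1: [0, -49/3, 47/3, 41/3, -104/3]
R3 ← R3 + (2/3)·R2: [0, 0, 0, 16/3, 16/3]
R4 ← R4 − (49/9)·R2: [0, 0, 130, 760/9, -410/9]
Swap R3 ↔ R4
The echelon form has 4 nonzero rows, and every pivot lies in the first 4 columns, so rank(B) = rank([B|b]) = 4.
The system is consistent.
Free variables = (unknowns) − (rank) = 4 − 4 = 0.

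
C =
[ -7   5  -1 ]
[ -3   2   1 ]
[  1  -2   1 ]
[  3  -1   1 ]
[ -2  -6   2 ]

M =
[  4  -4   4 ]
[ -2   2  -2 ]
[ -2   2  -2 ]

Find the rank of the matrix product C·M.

1

First compute CM:
[[-36,  36, -36],
 [-18,  18, -18],
 [  6,  -6,   6],
 [ 12, -12,  12],
 [  0,   0,   0]]
Now row reduce the product.
R2 ← R2 − (1/2)·R1: [0, 0, 0]
R3 ← R3 + (1/6)·R1: [0, 0, 0]
R4 ← R4 + (1/3)·R1: [0, 0, 0]
1 nonzero row, so rank(CM) = 1.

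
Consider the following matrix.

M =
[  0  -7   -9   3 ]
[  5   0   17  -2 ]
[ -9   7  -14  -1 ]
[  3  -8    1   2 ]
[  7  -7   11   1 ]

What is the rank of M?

Row reduce to echelon form.
Swap R1 ↔ R2
R3 ← R3 + (9/5)·R1: [0, 7, 83/5, -23/5]
R4 ← R4 − (3/5)·R1: [0, -8, -46/5, 16/5]
R5 ← R5 − (7/5)·R1: [0, -7, -64/5, 19/5]
R3 ← R3 + R2: [0, 0, 38/5, -8/5]
R4 ← R4 − (8/7)·R2: [0, 0, 38/35, -8/35]
R5 ← R5 − R2: [0, 0, -19/5, 4/5]
R4 ← R4 − (1/7)·R3: [0, 0, 0, 0]
R5 ← R5 + (1/2)·R3: [0, 0, 0, 0]
Echelon form has 3 nonzero rows, so rank(M) = 3.

3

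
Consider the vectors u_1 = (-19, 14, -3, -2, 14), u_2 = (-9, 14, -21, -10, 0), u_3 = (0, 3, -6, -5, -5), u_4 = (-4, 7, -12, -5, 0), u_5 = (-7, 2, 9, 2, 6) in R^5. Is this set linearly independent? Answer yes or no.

no

Form the matrix with these vectors as rows and row reduce.
R2 ← R2 − (9/19)·R1: [0, 140/19, -372/19, -172/19, -126/19]
R4 ← R4 − (4/19)·R1: [0, 77/19, -216/19, -87/19, -56/19]
R5 ← R5 − (7/19)·R1: [0, -60/19, 192/19, 52/19, 16/19]
R3 ← R3 − (57/140)·R2: [0, 0, 69/35, -46/35, -23/10]
R4 ← R4 − (11/20)·R2: [0, 0, -3/5, 2/5, 7/10]
R5 ← R5 + (3/7)·R2: [0, 0, 12/7, -8/7, -2]
R4 ← R4 + (7/23)·R3: [0, 0, 0, 0, 0]
R5 ← R5 − (20/23)·R3: [0, 0, 0, 0, 0]
3 nonzero rows, so the 5 vectors span a space of dimension 3.
Since 3 < 5, the vectors are linearly dependent.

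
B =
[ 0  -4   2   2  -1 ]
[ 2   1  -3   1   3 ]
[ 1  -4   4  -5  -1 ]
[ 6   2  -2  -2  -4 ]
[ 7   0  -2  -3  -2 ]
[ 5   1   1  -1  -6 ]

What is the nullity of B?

Row reduce to echelon form.
Swap R1 ↔ R2
R3 ← R3 − (1/2)·R1: [0, -9/2, 11/2, -11/2, -5/2]
R4 ← R4 − (3)·R1: [0, -1, 7, -5, -13]
R5 ← R5 − (7/2)·R1: [0, -7/2, 17/2, -13/2, -25/2]
R6 ← R6 − (5/2)·R1: [0, -3/2, 17/2, -7/2, -27/2]
R3 ← R3 − (9/8)·R2: [0, 0, 13/4, -31/4, -11/8]
R4 ← R4 − (1/4)·R2: [0, 0, 13/2, -11/2, -51/4]
R5 ← R5 − (7/8)·R2: [0, 0, 27/4, -33/4, -93/8]
R6 ← R6 − (3/8)·R2: [0, 0, 31/4, -17/4, -105/8]
R4 ← R4 − (2)·R3: [0, 0, 0, 10, -10]
R5 ← R5 − (27/13)·R3: [0, 0, 0, 102/13, -114/13]
R6 ← R6 − (31/13)·R3: [0, 0, 0, 185/13, -128/13]
R5 ← R5 − (51/65)·R4: [0, 0, 0, 0, -12/13]
R6 ← R6 − (37/26)·R4: [0, 0, 0, 0, 57/13]
R6 ← R6 + (19/4)·R5: [0, 0, 0, 0, 0]
5 nonzero rows, so rank(B) = 5.
B has 5 columns; by rank–nullity, nullity = 5 − 5 = 0.

0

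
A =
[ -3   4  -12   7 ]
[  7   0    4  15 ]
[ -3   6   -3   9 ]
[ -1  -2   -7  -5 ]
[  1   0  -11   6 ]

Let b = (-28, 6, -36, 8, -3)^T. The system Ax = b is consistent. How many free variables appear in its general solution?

1

Row reduce the augmented matrix [A | b].
R2 ← R2 + (7/3)·R1: [0, 28/3, -24, 94/3, -178/3]
R3 ← R3 − R1: [0, 2, 9, 2, -8]
R4 ← R4 − (1/3)·R1: [0, -10/3, -3, -22/3, 52/3]
R5 ← R5 + (1/3)·R1: [0, 4/3, -15, 25/3, -37/3]
R3 ← R3 − (3/14)·R2: [0, 0, 99/7, -33/7, 33/7]
R4 ← R4 + (5/14)·R2: [0, 0, -81/7, 27/7, -27/7]
R5 ← R5 − (1/7)·R2: [0, 0, -81/7, 27/7, -27/7]
R4 ← R4 + (9/11)·R3: [0, 0, 0, 0, 0]
R5 ← R5 + (9/11)·R3: [0, 0, 0, 0, 0]
The echelon form has 3 nonzero rows, and every pivot lies in the first 4 columns, so rank(A) = rank([A|b]) = 3.
The system is consistent.
Free variables = (unknowns) − (rank) = 4 − 3 = 1.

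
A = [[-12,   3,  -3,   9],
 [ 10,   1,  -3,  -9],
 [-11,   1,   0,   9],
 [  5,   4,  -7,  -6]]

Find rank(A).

2

Row reduce to echelon form.
R2 ← R2 + (5/6)·R1: [0, 7/2, -11/2, -3/2]
R3 ← R3 − (11/12)·R1: [0, -7/4, 11/4, 3/4]
R4 ← R4 + (5/12)·R1: [0, 21/4, -33/4, -9/4]
R3 ← R3 + (1/2)·R2: [0, 0, 0, 0]
R4 ← R4 − (3/2)·R2: [0, 0, 0, 0]
Echelon form has 2 nonzero rows, so rank(A) = 2.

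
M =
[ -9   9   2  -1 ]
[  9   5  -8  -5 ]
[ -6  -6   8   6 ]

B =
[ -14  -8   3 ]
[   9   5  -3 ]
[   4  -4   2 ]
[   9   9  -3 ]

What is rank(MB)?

2

First compute MB:
[[206, 100, -47],
 [-158, -60,  11],
 [116,  40,  -2]]
Now row reduce the product.
R2 ← R2 + (79/103)·R1: [0, 1720/103, -2580/103]
R3 ← R3 − (58/103)·R1: [0, -1680/103, 2520/103]
R3 ← R3 + (42/43)·R2: [0, 0, 0]
2 nonzero rows, so rank(MB) = 2.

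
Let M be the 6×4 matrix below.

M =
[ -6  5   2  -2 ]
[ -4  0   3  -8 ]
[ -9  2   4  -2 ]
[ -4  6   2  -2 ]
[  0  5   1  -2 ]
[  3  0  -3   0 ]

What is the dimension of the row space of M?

4

Row reduce to echelon form.
R2 ← R2 − (2/3)·R1: [0, -10/3, 5/3, -20/3]
R3 ← R3 − (3/2)·R1: [0, -11/2, 1, 1]
R4 ← R4 − (2/3)·R1: [0, 8/3, 2/3, -2/3]
R6 ← R6 + (1/2)·R1: [0, 5/2, -2, -1]
R3 ← R3 − (33/20)·R2: [0, 0, -7/4, 12]
R4 ← R4 + (4/5)·R2: [0, 0, 2, -6]
R5 ← R5 + (3/2)·R2: [0, 0, 7/2, -12]
R6 ← R6 + (3/4)·R2: [0, 0, -3/4, -6]
R4 ← R4 + (8/7)·R3: [0, 0, 0, 54/7]
R5 ← R5 + (2)·R3: [0, 0, 0, 12]
R6 ← R6 − (3/7)·R3: [0, 0, 0, -78/7]
R5 ← R5 − (14/9)·R4: [0, 0, 0, 0]
R6 ← R6 + (13/9)·R4: [0, 0, 0, 0]
Echelon form has 4 nonzero rows, so rank(M) = 4.
The row space has dimension equal to the rank: 4.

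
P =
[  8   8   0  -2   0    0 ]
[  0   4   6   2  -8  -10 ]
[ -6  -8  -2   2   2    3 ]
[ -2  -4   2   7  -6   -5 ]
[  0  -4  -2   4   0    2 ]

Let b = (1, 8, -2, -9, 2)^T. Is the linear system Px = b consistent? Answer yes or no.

Row reduce the augmented matrix [P | b].
R3 ← R3 + (3/4)·R1: [0, -2, -2, 1/2, 2, 3, -5/4]
R4 ← R4 + (1/4)·R1: [0, -2, 2, 13/2, -6, -5, -35/4]
R3 ← R3 + (1/2)·R2: [0, 0, 1, 3/2, -2, -2, 11/4]
R4 ← R4 + (1/2)·R2: [0, 0, 5, 15/2, -10, -10, -19/4]
R5 ← R5 + R2: [0, 0, 4, 6, -8, -8, 10]
R4 ← R4 − (5)·R3: [0, 0, 0, 0, 0, 0, -37/2]
R5 ← R5 − (4)·R3: [0, 0, 0, 0, 0, 0, -1]
R5 ← R5 − (2/37)·R4: [0, 0, 0, 0, 0, 0, 0]
The echelon form has 4 nonzero rows; the last pivot sits in the augmented column, so rank(P) = 3 but rank([P|b]) = 4.
Since the ranks differ, the system is inconsistent.

no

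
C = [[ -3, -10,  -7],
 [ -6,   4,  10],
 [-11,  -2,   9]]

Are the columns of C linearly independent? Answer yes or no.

no

Row reduce C to echelon form.
R2 ← R2 − (2)·R1: [0, 24, 24]
R3 ← R3 − (11/3)·R1: [0, 104/3, 104/3]
R3 ← R3 − (13/9)·R2: [0, 0, 0]
2 pivots among 3 columns.
Only 2 < 3 pivot columns, so the columns are linearly dependent.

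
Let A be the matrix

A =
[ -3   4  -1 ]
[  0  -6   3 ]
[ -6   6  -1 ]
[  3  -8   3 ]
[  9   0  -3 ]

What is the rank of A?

2

Row reduce to echelon form.
R3 ← R3 − (2)·R1: [0, -2, 1]
R4 ← R4 + R1: [0, -4, 2]
R5 ← R5 + (3)·R1: [0, 12, -6]
R3 ← R3 − (1/3)·R2: [0, 0, 0]
R4 ← R4 − (2/3)·R2: [0, 0, 0]
R5 ← R5 + (2)·R2: [0, 0, 0]
Echelon form has 2 nonzero rows, so rank(A) = 2.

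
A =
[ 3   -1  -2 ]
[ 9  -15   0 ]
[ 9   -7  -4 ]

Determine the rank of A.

Row reduce to echelon form.
R2 ← R2 − (3)·R1: [0, -12, 6]
R3 ← R3 − (3)·R1: [0, -4, 2]
R3 ← R3 − (1/3)·R2: [0, 0, 0]
Echelon form has 2 nonzero rows, so rank(A) = 2.

2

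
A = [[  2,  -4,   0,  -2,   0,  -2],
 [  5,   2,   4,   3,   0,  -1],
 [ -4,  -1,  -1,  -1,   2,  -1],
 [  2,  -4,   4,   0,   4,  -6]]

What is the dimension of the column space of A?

3

Row reduce to echelon form.
R2 ← R2 − (5/2)·R1: [0, 12, 4, 8, 0, 4]
R3 ← R3 + (2)·R1: [0, -9, -1, -5, 2, -5]
R4 ← R4 − R1: [0, 0, 4, 2, 4, -4]
R3 ← R3 + (3/4)·R2: [0, 0, 2, 1, 2, -2]
R4 ← R4 − (2)·R3: [0, 0, 0, 0, 0, 0]
Echelon form has 3 nonzero rows, so rank(A) = 3.
The column space has dimension equal to the rank: 3.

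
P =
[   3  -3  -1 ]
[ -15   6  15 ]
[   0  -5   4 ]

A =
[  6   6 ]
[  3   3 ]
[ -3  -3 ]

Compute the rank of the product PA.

First compute PA:
[[ 12,  12],
 [-117, -117],
 [-27, -27]]
Now row reduce the product.
R2 ← R2 + (39/4)·R1: [0, 0]
R3 ← R3 + (9/4)·R1: [0, 0]
1 nonzero row, so rank(PA) = 1.

1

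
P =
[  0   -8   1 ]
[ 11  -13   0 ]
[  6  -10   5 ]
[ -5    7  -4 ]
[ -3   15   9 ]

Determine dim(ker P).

0

Row reduce to echelon form.
Swap R1 ↔ R2
R3 ← R3 − (6/11)·R1: [0, -32/11, 5]
R4 ← R4 + (5/11)·R1: [0, 12/11, -4]
R5 ← R5 + (3/11)·R1: [0, 126/11, 9]
R3 ← R3 − (4/11)·R2: [0, 0, 51/11]
R4 ← R4 + (3/22)·R2: [0, 0, -85/22]
R5 ← R5 + (63/44)·R2: [0, 0, 459/44]
R4 ← R4 + (5/6)·R3: [0, 0, 0]
R5 ← R5 − (9/4)·R3: [0, 0, 0]
3 nonzero rows, so rank(P) = 3.
P has 3 columns; by rank–nullity, nullity = 3 − 3 = 0.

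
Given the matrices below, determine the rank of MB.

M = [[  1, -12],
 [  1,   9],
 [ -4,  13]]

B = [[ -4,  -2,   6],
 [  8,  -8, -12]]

2

First compute MB:
[[-100,  94, 150],
 [ 68, -74, -102],
 [120, -96, -180]]
Now row reduce the product.
R2 ← R2 + (17/25)·R1: [0, -252/25, 0]
R3 ← R3 + (6/5)·R1: [0, 84/5, 0]
R3 ← R3 + (5/3)·R2: [0, 0, 0]
2 nonzero rows, so rank(MB) = 2.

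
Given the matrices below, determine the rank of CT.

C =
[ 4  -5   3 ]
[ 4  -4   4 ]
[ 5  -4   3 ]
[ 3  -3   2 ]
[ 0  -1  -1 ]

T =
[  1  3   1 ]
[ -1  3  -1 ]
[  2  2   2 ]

2

First compute CT:
[[ 15,   3,  15],
 [ 16,   8,  16],
 [ 15,   9,  15],
 [ 10,   4,  10],
 [ -1,  -5,  -1]]
Now row reduce the product.
R2 ← R2 − (16/15)·R1: [0, 24/5, 0]
R3 ← R3 − R1: [0, 6, 0]
R4 ← R4 − (2/3)·R1: [0, 2, 0]
R5 ← R5 + (1/15)·R1: [0, -24/5, 0]
R3 ← R3 − (5/4)·R2: [0, 0, 0]
R4 ← R4 − (5/12)·R2: [0, 0, 0]
R5 ← R5 + R2: [0, 0, 0]
2 nonzero rows, so rank(CT) = 2.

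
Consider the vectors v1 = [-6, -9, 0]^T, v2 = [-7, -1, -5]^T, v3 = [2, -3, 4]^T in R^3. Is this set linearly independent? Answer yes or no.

yes

Form the matrix with these vectors as rows and row reduce.
R2 ← R2 − (7/6)·R1: [0, 19/2, -5]
R3 ← R3 + (1/3)·R1: [0, -6, 4]
R3 ← R3 + (12/19)·R2: [0, 0, 16/19]
3 nonzero rows, so the 3 vectors span a space of dimension 3.
Since 3 = 3, the vectors are linearly independent.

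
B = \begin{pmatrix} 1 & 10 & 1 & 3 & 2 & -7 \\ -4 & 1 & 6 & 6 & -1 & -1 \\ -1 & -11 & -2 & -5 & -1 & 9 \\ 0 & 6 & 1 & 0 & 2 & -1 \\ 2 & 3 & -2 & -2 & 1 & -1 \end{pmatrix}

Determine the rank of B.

Row reduce to echelon form.
R2 ← R2 + (4)·R1: [0, 41, 10, 18, 7, -29]
R3 ← R3 + R1: [0, -1, -1, -2, 1, 2]
R5 ← R5 − (2)·R1: [0, -17, -4, -8, -3, 13]
R3 ← R3 + (1/41)·R2: [0, 0, -31/41, -64/41, 48/41, 53/41]
R4 ← R4 − (6/41)·R2: [0, 0, -19/41, -108/41, 40/41, 133/41]
R5 ← R5 + (17/41)·R2: [0, 0, 6/41, -22/41, -4/41, 40/41]
R4 ← R4 − (19/31)·R3: [0, 0, 0, -52/31, 8/31, 76/31]
R5 ← R5 + (6/31)·R3: [0, 0, 0, -26/31, 4/31, 38/31]
R5 ← R5 − (1/2)·R4: [0, 0, 0, 0, 0, 0]
Echelon form has 4 nonzero rows, so rank(B) = 4.

4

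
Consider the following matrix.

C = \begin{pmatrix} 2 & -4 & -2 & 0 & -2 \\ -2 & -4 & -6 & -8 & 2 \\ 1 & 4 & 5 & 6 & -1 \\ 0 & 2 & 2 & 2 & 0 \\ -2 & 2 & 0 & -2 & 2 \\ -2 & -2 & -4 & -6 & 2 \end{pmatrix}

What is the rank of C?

Row reduce to echelon form.
R2 ← R2 + R1: [0, -8, -8, -8, 0]
R3 ← R3 − (1/2)·R1: [0, 6, 6, 6, 0]
R5 ← R5 + R1: [0, -2, -2, -2, 0]
R6 ← R6 + R1: [0, -6, -6, -6, 0]
R3 ← R3 + (3/4)·R2: [0, 0, 0, 0, 0]
R4 ← R4 + (1/4)·R2: [0, 0, 0, 0, 0]
R5 ← R5 − (1/4)·R2: [0, 0, 0, 0, 0]
R6 ← R6 − (3/4)·R2: [0, 0, 0, 0, 0]
Echelon form has 2 nonzero rows, so rank(C) = 2.

2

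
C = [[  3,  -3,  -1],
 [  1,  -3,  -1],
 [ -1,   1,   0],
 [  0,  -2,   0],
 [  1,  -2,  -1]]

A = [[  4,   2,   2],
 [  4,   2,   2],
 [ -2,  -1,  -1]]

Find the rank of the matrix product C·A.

1

First compute CA:
[[  2,   1,   1],
 [ -6,  -3,  -3],
 [  0,   0,   0],
 [ -8,  -4,  -4],
 [ -2,  -1,  -1]]
Now row reduce the product.
R2 ← R2 + (3)·R1: [0, 0, 0]
R4 ← R4 + (4)·R1: [0, 0, 0]
R5 ← R5 + R1: [0, 0, 0]
1 nonzero row, so rank(CA) = 1.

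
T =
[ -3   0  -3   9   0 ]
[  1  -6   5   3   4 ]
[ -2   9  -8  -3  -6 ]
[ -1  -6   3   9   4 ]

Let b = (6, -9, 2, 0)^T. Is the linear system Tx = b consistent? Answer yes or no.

no

Row reduce the augmented matrix [T | b].
R2 ← R2 + (1/3)·R1: [0, -6, 4, 6, 4, -7]
R3 ← R3 − (2/3)·R1: [0, 9, -6, -9, -6, -2]
R4 ← R4 − (1/3)·R1: [0, -6, 4, 6, 4, -2]
R3 ← R3 + (3/2)·R2: [0, 0, 0, 0, 0, -25/2]
R4 ← R4 − R2: [0, 0, 0, 0, 0, 5]
R4 ← R4 + (2/5)·R3: [0, 0, 0, 0, 0, 0]
The echelon form has 3 nonzero rows; the last pivot sits in the augmented column, so rank(T) = 2 but rank([T|b]) = 3.
Since the ranks differ, the system is inconsistent.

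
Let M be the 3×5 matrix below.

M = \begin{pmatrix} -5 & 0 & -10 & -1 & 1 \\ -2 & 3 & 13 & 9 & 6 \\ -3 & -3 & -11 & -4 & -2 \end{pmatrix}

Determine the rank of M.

Row reduce to echelon form.
R2 ← R2 − (2/5)·R1: [0, 3, 17, 47/5, 28/5]
R3 ← R3 − (3/5)·R1: [0, -3, -5, -17/5, -13/5]
R3 ← R3 + R2: [0, 0, 12, 6, 3]
Echelon form has 3 nonzero rows, so rank(M) = 3.

3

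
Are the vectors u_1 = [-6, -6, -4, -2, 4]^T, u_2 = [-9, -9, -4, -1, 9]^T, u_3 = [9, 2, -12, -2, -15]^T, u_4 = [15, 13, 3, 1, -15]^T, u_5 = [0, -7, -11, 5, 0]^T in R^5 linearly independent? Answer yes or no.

no

Form the matrix with these vectors as rows and row reduce.
R2 ← R2 − (3/2)·R1: [0, 0, 2, 2, 3]
R3 ← R3 + (3/2)·R1: [0, -7, -18, -5, -9]
R4 ← R4 + (5/2)·R1: [0, -2, -7, -4, -5]
Swap R2 ↔ R3
R4 ← R4 − (2/7)·R2: [0, 0, -13/7, -18/7, -17/7]
R5 ← R5 − R2: [0, 0, 7, 10, 9]
R4 ← R4 + (13/14)·R3: [0, 0, 0, -5/7, 5/14]
R5 ← R5 − (7/2)·R3: [0, 0, 0, 3, -3/2]
R5 ← R5 + (21/5)·R4: [0, 0, 0, 0, 0]
4 nonzero rows, so the 5 vectors span a space of dimension 4.
Since 4 < 5, the vectors are linearly dependent.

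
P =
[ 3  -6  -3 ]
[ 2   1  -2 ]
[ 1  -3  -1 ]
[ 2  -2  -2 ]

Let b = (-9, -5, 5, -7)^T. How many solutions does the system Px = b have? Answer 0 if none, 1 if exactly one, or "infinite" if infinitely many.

0

Row reduce the augmented matrix [P | b].
R2 ← R2 − (2/3)·R1: [0, 5, 0, 1]
R3 ← R3 − (1/3)·R1: [0, -1, 0, 8]
R4 ← R4 − (2/3)·R1: [0, 2, 0, -1]
R3 ← R3 + (1/5)·R2: [0, 0, 0, 41/5]
R4 ← R4 − (2/5)·R2: [0, 0, 0, -7/5]
R4 ← R4 + (7/41)·R3: [0, 0, 0, 0]
The echelon form has 3 nonzero rows; the last pivot sits in the augmented column, so rank(P) = 2 but rank([P|b]) = 3.
Since the ranks differ, the system is inconsistent.
It has no solutions.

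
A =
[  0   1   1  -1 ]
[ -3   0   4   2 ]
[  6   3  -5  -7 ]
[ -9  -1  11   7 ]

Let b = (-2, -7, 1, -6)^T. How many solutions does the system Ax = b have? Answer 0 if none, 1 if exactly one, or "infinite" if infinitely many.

Row reduce the augmented matrix [A | b].
Swap R1 ↔ R2
R3 ← R3 + (2)·R1: [0, 3, 3, -3, -13]
R4 ← R4 − (3)·R1: [0, -1, -1, 1, 15]
R3 ← R3 − (3)·R2: [0, 0, 0, 0, -7]
R4 ← R4 + R2: [0, 0, 0, 0, 13]
R4 ← R4 + (13/7)·R3: [0, 0, 0, 0, 0]
The echelon form has 3 nonzero rows; the last pivot sits in the augmented column, so rank(A) = 2 but rank([A|b]) = 3.
Since the ranks differ, the system is inconsistent.
It has no solutions.

0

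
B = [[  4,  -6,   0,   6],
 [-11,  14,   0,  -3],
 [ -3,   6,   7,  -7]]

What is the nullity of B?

1

Row reduce to echelon form.
R2 ← R2 + (11/4)·R1: [0, -5/2, 0, 27/2]
R3 ← R3 + (3/4)·R1: [0, 3/2, 7, -5/2]
R3 ← R3 + (3/5)·R2: [0, 0, 7, 28/5]
3 nonzero rows, so rank(B) = 3.
B has 4 columns; by rank–nullity, nullity = 4 − 3 = 1.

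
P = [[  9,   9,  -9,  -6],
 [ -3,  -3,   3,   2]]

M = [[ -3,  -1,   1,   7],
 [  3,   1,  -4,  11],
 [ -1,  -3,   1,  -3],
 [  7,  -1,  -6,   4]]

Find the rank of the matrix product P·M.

1

First compute PM:
[[-33,  33,   0, 165],
 [ 11, -11,   0, -55]]
Now row reduce the product.
R2 ← R2 + (1/3)·R1: [0, 0, 0, 0]
1 nonzero row, so rank(PM) = 1.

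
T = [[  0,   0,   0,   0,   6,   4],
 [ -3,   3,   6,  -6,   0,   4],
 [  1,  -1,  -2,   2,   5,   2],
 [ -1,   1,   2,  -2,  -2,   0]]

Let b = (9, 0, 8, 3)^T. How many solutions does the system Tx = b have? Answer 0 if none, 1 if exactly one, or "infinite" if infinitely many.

Row reduce the augmented matrix [T | b].
Swap R1 ↔ R2
R3 ← R3 + (1/3)·R1: [0, 0, 0, 0, 5, 10/3, 8]
R4 ← R4 − (1/3)·R1: [0, 0, 0, 0, -2, -4/3, 3]
R3 ← R3 − (5/6)·R2: [0, 0, 0, 0, 0, 0, 1/2]
R4 ← R4 + (1/3)·R2: [0, 0, 0, 0, 0, 0, 6]
R4 ← R4 − (12)·R3: [0, 0, 0, 0, 0, 0, 0]
The echelon form has 3 nonzero rows; the last pivot sits in the augmented column, so rank(T) = 2 but rank([T|b]) = 3.
Since the ranks differ, the system is inconsistent.
It has no solutions.

0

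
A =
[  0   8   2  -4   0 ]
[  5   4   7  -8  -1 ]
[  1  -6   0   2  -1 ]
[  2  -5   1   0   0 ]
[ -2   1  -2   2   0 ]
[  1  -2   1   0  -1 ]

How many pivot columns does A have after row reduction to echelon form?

Row reduce to echelon form.
Swap R1 ↔ R2
R3 ← R3 − (1/5)·R1: [0, -34/5, -7/5, 18/5, -4/5]
R4 ← R4 − (2/5)·R1: [0, -33/5, -9/5, 16/5, 2/5]
R5 ← R5 + (2/5)·R1: [0, 13/5, 4/5, -6/5, -2/5]
R6 ← R6 − (1/5)·R1: [0, -14/5, -2/5, 8/5, -4/5]
R3 ← R3 + (17/20)·R2: [0, 0, 3/10, 1/5, -4/5]
R4 ← R4 + (33/40)·R2: [0, 0, -3/20, -1/10, 2/5]
R5 ← R5 − (13/40)·R2: [0, 0, 3/20, 1/10, -2/5]
R6 ← R6 + (7/20)·R2: [0, 0, 3/10, 1/5, -4/5]
R4 ← R4 + (1/2)·R3: [0, 0, 0, 0, 0]
R5 ← R5 − (1/2)·R3: [0, 0, 0, 0, 0]
R6 ← R6 − R3: [0, 0, 0, 0, 0]
Echelon form has 3 nonzero rows, so rank(A) = 3.
Each nonzero row contributes one pivot column: 3 pivot columns.

3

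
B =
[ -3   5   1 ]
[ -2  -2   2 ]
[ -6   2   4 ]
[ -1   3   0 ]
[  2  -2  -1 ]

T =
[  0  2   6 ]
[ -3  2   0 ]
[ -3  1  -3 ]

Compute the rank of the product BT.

2

First compute BT:
[[-18,   5, -21],
 [  0,  -6, -18],
 [-18,  -4, -48],
 [ -9,   4,  -6],
 [  9,  -1,  15]]
Now row reduce the product.
R3 ← R3 − R1: [0, -9, -27]
R4 ← R4 − (1/2)·R1: [0, 3/2, 9/2]
R5 ← R5 + (1/2)·R1: [0, 3/2, 9/2]
R3 ← R3 − (3/2)·R2: [0, 0, 0]
R4 ← R4 + (1/4)·R2: [0, 0, 0]
R5 ← R5 + (1/4)·R2: [0, 0, 0]
2 nonzero rows, so rank(BT) = 2.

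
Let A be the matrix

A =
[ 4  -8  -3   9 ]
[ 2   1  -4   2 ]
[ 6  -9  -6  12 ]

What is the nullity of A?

Row reduce to echelon form.
R2 ← R2 − (1/2)·R1: [0, 5, -5/2, -5/2]
R3 ← R3 − (3/2)·R1: [0, 3, -3/2, -3/2]
R3 ← R3 − (3/5)·R2: [0, 0, 0, 0]
2 nonzero rows, so rank(A) = 2.
A has 4 columns; by rank–nullity, nullity = 4 − 2 = 2.

2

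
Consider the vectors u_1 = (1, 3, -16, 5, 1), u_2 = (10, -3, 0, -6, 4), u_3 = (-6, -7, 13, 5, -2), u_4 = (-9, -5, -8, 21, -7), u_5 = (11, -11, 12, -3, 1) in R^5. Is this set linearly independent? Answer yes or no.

Form the matrix with these vectors as rows and row reduce.
R2 ← R2 − (10)·R1: [0, -33, 160, -56, -6]
R3 ← R3 + (6)·R1: [0, 11, -83, 35, 4]
R4 ← R4 + (9)·R1: [0, 22, -152, 66, 2]
R5 ← R5 − (11)·R1: [0, -44, 188, -58, -10]
R3 ← R3 + (1/3)·R2: [0, 0, -89/3, 49/3, 2]
R4 ← R4 + (2/3)·R2: [0, 0, -136/3, 86/3, -2]
R5 ← R5 − (4/3)·R2: [0, 0, -76/3, 50/3, -2]
R4 ← R4 − (136/89)·R3: [0, 0, 0, 330/89, -450/89]
R5 ← R5 − (76/89)·R3: [0, 0, 0, 242/89, -330/89]
R5 ← R5 − (11/15)·R4: [0, 0, 0, 0, 0]
4 nonzero rows, so the 5 vectors span a space of dimension 4.
Since 4 < 5, the vectors are linearly dependent.

no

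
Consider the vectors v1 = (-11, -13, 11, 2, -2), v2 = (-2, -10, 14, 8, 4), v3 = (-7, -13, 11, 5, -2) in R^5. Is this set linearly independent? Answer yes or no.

yes

Form the matrix with these vectors as rows and row reduce.
R2 ← R2 − (2/11)·R1: [0, -84/11, 12, 84/11, 48/11]
R3 ← R3 − (7/11)·R1: [0, -52/11, 4, 41/11, -8/11]
R3 ← R3 − (13/21)·R2: [0, 0, -24/7, -1, -24/7]
3 nonzero rows, so the 3 vectors span a space of dimension 3.
Since 3 = 3, the vectors are linearly independent.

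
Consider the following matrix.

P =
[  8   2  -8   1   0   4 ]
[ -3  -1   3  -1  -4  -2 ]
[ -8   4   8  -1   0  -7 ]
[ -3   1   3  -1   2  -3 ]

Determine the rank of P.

4

Row reduce to echelon form.
R2 ← R2 + (3/8)·R1: [0, -1/4, 0, -5/8, -4, -1/2]
R3 ← R3 + R1: [0, 6, 0, 0, 0, -3]
R4 ← R4 + (3/8)·R1: [0, 7/4, 0, -5/8, 2, -3/2]
R3 ← R3 + (24)·R2: [0, 0, 0, -15, -96, -15]
R4 ← R4 + (7)·R2: [0, 0, 0, -5, -26, -5]
R4 ← R4 − (1/3)·R3: [0, 0, 0, 0, 6, 0]
Echelon form has 4 nonzero rows, so rank(P) = 4.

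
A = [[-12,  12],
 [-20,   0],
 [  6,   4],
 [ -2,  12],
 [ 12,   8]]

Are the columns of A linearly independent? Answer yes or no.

Row reduce A to echelon form.
R2 ← R2 − (5/3)·R1: [0, -20]
R3 ← R3 + (1/2)·R1: [0, 10]
R4 ← R4 − (1/6)·R1: [0, 10]
R5 ← R5 + R1: [0, 20]
R3 ← R3 + (1/2)·R2: [0, 0]
R4 ← R4 + (1/2)·R2: [0, 0]
R5 ← R5 + R2: [0, 0]
2 pivots among 2 columns.
Every column is a pivot column, so the columns are linearly independent.

yes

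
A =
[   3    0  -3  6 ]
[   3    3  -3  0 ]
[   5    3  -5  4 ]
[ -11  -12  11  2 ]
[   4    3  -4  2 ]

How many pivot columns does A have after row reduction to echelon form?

2

Row reduce to echelon form.
R2 ← R2 − R1: [0, 3, 0, -6]
R3 ← R3 − (5/3)·R1: [0, 3, 0, -6]
R4 ← R4 + (11/3)·R1: [0, -12, 0, 24]
R5 ← R5 − (4/3)·R1: [0, 3, 0, -6]
R3 ← R3 − R2: [0, 0, 0, 0]
R4 ← R4 + (4)·R2: [0, 0, 0, 0]
R5 ← R5 − R2: [0, 0, 0, 0]
Echelon form has 2 nonzero rows, so rank(A) = 2.
Each nonzero row contributes one pivot column: 2 pivot columns.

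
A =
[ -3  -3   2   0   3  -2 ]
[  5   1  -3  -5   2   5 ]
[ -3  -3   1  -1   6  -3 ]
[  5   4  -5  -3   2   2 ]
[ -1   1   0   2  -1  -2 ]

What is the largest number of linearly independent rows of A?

Row reduce to echelon form.
R2 ← R2 + (5/3)·R1: [0, -4, 1/3, -5, 7, 5/3]
R3 ← R3 − R1: [0, 0, -1, -1, 3, -1]
R4 ← R4 + (5/3)·R1: [0, -1, -5/3, -3, 7, -4/3]
R5 ← R5 − (1/3)·R1: [0, 2, -2/3, 2, -2, -4/3]
R4 ← R4 − (1/4)·R2: [0, 0, -7/4, -7/4, 21/4, -7/4]
R5 ← R5 + (1/2)·R2: [0, 0, -1/2, -1/2, 3/2, -1/2]
R4 ← R4 − (7/4)·R3: [0, 0, 0, 0, 0, 0]
R5 ← R5 − (1/2)·R3: [0, 0, 0, 0, 0, 0]
Echelon form has 3 nonzero rows, so rank(A) = 3.
The rank gives the maximum number of linearly independent rows: 3.

3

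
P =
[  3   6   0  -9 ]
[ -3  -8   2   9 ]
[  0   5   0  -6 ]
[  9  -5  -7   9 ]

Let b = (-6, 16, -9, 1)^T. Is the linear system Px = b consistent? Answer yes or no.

Row reduce the augmented matrix [P | b].
R2 ← R2 + R1: [0, -2, 2, 0, 10]
R4 ← R4 − (3)·R1: [0, -23, -7, 36, 19]
R3 ← R3 + (5/2)·R2: [0, 0, 5, -6, 16]
R4 ← R4 − (23/2)·R2: [0, 0, -30, 36, -96]
R4 ← R4 + (6)·R3: [0, 0, 0, 0, 0]
The echelon form has 3 nonzero rows, and every pivot lies in the first 4 columns, so rank(P) = rank([P|b]) = 3.
The system is consistent.

yes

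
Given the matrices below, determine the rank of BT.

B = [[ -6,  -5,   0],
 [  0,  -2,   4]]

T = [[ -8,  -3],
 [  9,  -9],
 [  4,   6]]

2

First compute BT:
[[  3,  63],
 [ -2,  42]]
Now row reduce the product.
R2 ← R2 + (2/3)·R1: [0, 84]
2 nonzero rows, so rank(BT) = 2.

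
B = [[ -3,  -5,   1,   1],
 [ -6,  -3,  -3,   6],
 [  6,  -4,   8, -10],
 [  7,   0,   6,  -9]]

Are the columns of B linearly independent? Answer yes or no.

Row reduce B to echelon form.
R2 ← R2 − (2)·R1: [0, 7, -5, 4]
R3 ← R3 + (2)·R1: [0, -14, 10, -8]
R4 ← R4 + (7/3)·R1: [0, -35/3, 25/3, -20/3]
R3 ← R3 + (2)·R2: [0, 0, 0, 0]
R4 ← R4 + (5/3)·R2: [0, 0, 0, 0]
2 pivots among 4 columns.
Only 2 < 4 pivot columns, so the columns are linearly dependent.

no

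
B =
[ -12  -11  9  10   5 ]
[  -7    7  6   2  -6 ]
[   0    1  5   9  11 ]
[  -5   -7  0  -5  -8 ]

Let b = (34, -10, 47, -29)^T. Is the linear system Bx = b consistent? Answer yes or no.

yes

Row reduce the augmented matrix [B | b].
R2 ← R2 − (7/12)·R1: [0, 161/12, 3/4, -23/6, -107/12, -179/6]
R4 ← R4 − (5/12)·R1: [0, -29/12, -15/4, -55/6, -121/12, -259/6]
R3 ← R3 − (12/161)·R2: [0, 0, 796/161, 65/7, 1878/161, 7925/161]
R4 ← R4 + (29/161)·R2: [0, 0, -582/161, -69/7, -1882/161, -7815/161]
R4 ← R4 + (291/398)·R3: [0, 0, 0, -1221/398, -629/199, -4995/398]
The echelon form has 4 nonzero rows, and every pivot lies in the first 5 columns, so rank(B) = rank([B|b]) = 4.
The system is consistent.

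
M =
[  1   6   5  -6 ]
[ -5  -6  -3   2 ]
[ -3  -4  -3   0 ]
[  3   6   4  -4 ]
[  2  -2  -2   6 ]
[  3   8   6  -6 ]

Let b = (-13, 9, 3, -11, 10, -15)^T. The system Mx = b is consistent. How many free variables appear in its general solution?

1

Row reduce the augmented matrix [M | b].
R2 ← R2 + (5)·R1: [0, 24, 22, -28, -56]
R3 ← R3 + (3)·R1: [0, 14, 12, -18, -36]
R4 ← R4 − (3)·R1: [0, -12, -11, 14, 28]
R5 ← R5 − (2)·R1: [0, -14, -12, 18, 36]
R6 ← R6 − (3)·R1: [0, -10, -9, 12, 24]
R3 ← R3 − (7/12)·R2: [0, 0, -5/6, -5/3, -10/3]
R4 ← R4 + (1/2)·R2: [0, 0, 0, 0, 0]
R5 ← R5 + (7/12)·R2: [0, 0, 5/6, 5/3, 10/3]
R6 ← R6 + (5/12)·R2: [0, 0, 1/6, 1/3, 2/3]
R5 ← R5 + R3: [0, 0, 0, 0, 0]
R6 ← R6 + (1/5)·R3: [0, 0, 0, 0, 0]
The echelon form has 3 nonzero rows, and every pivot lies in the first 4 columns, so rank(M) = rank([M|b]) = 3.
The system is consistent.
Free variables = (unknowns) − (rank) = 4 − 3 = 1.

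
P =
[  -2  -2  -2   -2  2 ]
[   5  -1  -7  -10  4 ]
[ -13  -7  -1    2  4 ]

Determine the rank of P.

2

Row reduce to echelon form.
R2 ← R2 + (5/2)·R1: [0, -6, -12, -15, 9]
R3 ← R3 − (13/2)·R1: [0, 6, 12, 15, -9]
R3 ← R3 + R2: [0, 0, 0, 0, 0]
Echelon form has 2 nonzero rows, so rank(P) = 2.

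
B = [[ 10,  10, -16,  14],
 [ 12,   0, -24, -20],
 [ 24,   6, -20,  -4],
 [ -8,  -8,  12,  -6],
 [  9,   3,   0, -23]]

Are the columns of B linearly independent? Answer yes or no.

Row reduce B to echelon form.
R2 ← R2 − (6/5)·R1: [0, -12, -24/5, -184/5]
R3 ← R3 − (12/5)·R1: [0, -18, 92/5, -188/5]
R4 ← R4 + (4/5)·R1: [0, 0, -4/5, 26/5]
R5 ← R5 − (9/10)·R1: [0, -6, 72/5, -178/5]
R3 ← R3 − (3/2)·R2: [0, 0, 128/5, 88/5]
R5 ← R5 − (1/2)·R2: [0, 0, 84/5, -86/5]
R4 ← R4 + (1/32)·R3: [0, 0, 0, 23/4]
R5 ← R5 − (21/32)·R3: [0, 0, 0, -115/4]
R5 ← R5 + (5)·R4: [0, 0, 0, 0]
4 pivots among 4 columns.
Every column is a pivot column, so the columns are linearly independent.

yes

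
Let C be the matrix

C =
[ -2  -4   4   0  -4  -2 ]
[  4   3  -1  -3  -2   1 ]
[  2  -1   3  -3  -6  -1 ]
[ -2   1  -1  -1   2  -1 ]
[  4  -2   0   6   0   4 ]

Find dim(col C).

3

Row reduce to echelon form.
R2 ← R2 + (2)·R1: [0, -5, 7, -3, -10, -3]
R3 ← R3 + R1: [0, -5, 7, -3, -10, -3]
R4 ← R4 − R1: [0, 5, -5, -1, 6, 1]
R5 ← R5 + (2)·R1: [0, -10, 8, 6, -8, 0]
R3 ← R3 − R2: [0, 0, 0, 0, 0, 0]
R4 ← R4 + R2: [0, 0, 2, -4, -4, -2]
R5 ← R5 − (2)·R2: [0, 0, -6, 12, 12, 6]
Swap R3 ↔ R4
R5 ← R5 + (3)·R3: [0, 0, 0, 0, 0, 0]
Echelon form has 3 nonzero rows, so rank(C) = 3.
The column space has dimension equal to the rank: 3.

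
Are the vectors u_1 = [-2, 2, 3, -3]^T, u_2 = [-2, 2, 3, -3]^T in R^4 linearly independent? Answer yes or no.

Form the matrix with these vectors as rows and row reduce.
R2 ← R2 − R1: [0, 0, 0, 0]
1 nonzero row, so the 2 vectors span a space of dimension 1.
Since 1 < 2, the vectors are linearly dependent.

no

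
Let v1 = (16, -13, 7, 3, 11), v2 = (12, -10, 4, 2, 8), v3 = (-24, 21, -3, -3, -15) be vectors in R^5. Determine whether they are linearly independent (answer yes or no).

no

Form the matrix with these vectors as rows and row reduce.
R2 ← R2 − (3/4)·R1: [0, -1/4, -5/4, -1/4, -1/4]
R3 ← R3 + (3/2)·R1: [0, 3/2, 15/2, 3/2, 3/2]
R3 ← R3 + (6)·R2: [0, 0, 0, 0, 0]
2 nonzero rows, so the 3 vectors span a space of dimension 2.
Since 2 < 3, the vectors are linearly dependent.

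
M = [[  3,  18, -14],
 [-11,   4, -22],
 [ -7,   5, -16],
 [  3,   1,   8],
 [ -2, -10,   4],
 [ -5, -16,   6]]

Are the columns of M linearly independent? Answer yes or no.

yes

Row reduce M to echelon form.
R2 ← R2 + (11/3)·R1: [0, 70, -220/3]
R3 ← R3 + (7/3)·R1: [0, 47, -146/3]
R4 ← R4 − R1: [0, -17, 22]
R5 ← R5 + (2/3)·R1: [0, 2, -16/3]
R6 ← R6 + (5/3)·R1: [0, 14, -52/3]
R3 ← R3 − (47/70)·R2: [0, 0, 4/7]
R4 ← R4 + (17/70)·R2: [0, 0, 88/21]
R5 ← R5 − (1/35)·R2: [0, 0, -68/21]
R6 ← R6 − (1/5)·R2: [0, 0, -8/3]
R4 ← R4 − (22/3)·R3: [0, 0, 0]
R5 ← R5 + (17/3)·R3: [0, 0, 0]
R6 ← R6 + (14/3)·R3: [0, 0, 0]
3 pivots among 3 columns.
Every column is a pivot column, so the columns are linearly independent.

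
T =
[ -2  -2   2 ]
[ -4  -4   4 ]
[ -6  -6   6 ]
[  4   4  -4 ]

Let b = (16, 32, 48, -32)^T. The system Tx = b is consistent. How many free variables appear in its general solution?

Row reduce the augmented matrix [T | b].
R2 ← R2 − (2)·R1: [0, 0, 0, 0]
R3 ← R3 − (3)·R1: [0, 0, 0, 0]
R4 ← R4 + (2)·R1: [0, 0, 0, 0]
The echelon form has 1 nonzero rows, and every pivot lies in the first 3 columns, so rank(T) = rank([T|b]) = 1.
The system is consistent.
Free variables = (unknowns) − (rank) = 3 − 1 = 2.

2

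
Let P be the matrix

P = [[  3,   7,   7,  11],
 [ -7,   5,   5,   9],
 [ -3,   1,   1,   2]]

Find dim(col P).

2

Row reduce to echelon form.
R2 ← R2 + (7/3)·R1: [0, 64/3, 64/3, 104/3]
R3 ← R3 + R1: [0, 8, 8, 13]
R3 ← R3 − (3/8)·R2: [0, 0, 0, 0]
Echelon form has 2 nonzero rows, so rank(P) = 2.
The column space has dimension equal to the rank: 2.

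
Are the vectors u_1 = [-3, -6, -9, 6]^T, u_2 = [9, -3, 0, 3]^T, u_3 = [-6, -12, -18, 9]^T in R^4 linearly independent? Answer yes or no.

yes

Form the matrix with these vectors as rows and row reduce.
R2 ← R2 + (3)·R1: [0, -21, -27, 21]
R3 ← R3 − (2)·R1: [0, 0, 0, -3]
3 nonzero rows, so the 3 vectors span a space of dimension 3.
Since 3 = 3, the vectors are linearly independent.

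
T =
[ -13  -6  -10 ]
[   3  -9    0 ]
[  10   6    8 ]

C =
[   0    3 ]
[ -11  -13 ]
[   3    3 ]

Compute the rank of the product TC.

First compute TC:
[[ 36,   9],
 [ 99, 126],
 [-42, -24]]
Now row reduce the product.
R2 ← R2 − (11/4)·R1: [0, 405/4]
R3 ← R3 + (7/6)·R1: [0, -27/2]
R3 ← R3 + (2/15)·R2: [0, 0]
2 nonzero rows, so rank(TC) = 2.

2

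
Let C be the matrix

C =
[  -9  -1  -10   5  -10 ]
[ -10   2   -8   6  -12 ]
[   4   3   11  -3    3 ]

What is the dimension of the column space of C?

3

Row reduce to echelon form.
R2 ← R2 − (10/9)·R1: [0, 28/9, 28/9, 4/9, -8/9]
R3 ← R3 + (4/9)·R1: [0, 23/9, 59/9, -7/9, -13/9]
R3 ← R3 − (23/28)·R2: [0, 0, 4, -8/7, -5/7]
Echelon form has 3 nonzero rows, so rank(C) = 3.
The column space has dimension equal to the rank: 3.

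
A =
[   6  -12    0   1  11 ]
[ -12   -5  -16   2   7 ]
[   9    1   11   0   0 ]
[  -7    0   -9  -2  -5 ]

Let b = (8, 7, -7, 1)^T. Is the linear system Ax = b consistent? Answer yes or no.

Row reduce the augmented matrix [A | b].
R2 ← R2 + (2)·R1: [0, -29, -16, 4, 29, 23]
R3 ← R3 − (3/2)·R1: [0, 19, 11, -3/2, -33/2, -19]
R4 ← R4 + (7/6)·R1: [0, -14, -9, -5/6, 47/6, 31/3]
R3 ← R3 + (19/29)·R2: [0, 0, 15/29, 65/58, 5/2, -114/29]
R4 ← R4 − (14/29)·R2: [0, 0, -37/29, -481/174, -37/6, -67/87]
R4 ← R4 + (37/15)·R3: [0, 0, 0, 0, 0, -157/15]
The echelon form has 4 nonzero rows; the last pivot sits in the augmented column, so rank(A) = 3 but rank([A|b]) = 4.
Since the ranks differ, the system is inconsistent.

no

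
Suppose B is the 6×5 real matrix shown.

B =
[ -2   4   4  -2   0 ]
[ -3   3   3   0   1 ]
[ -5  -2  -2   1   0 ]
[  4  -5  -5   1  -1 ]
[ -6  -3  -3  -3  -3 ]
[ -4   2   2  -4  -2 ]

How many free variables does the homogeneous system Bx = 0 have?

Row reduce to echelon form.
R2 ← R2 − (3/2)·R1: [0, -3, -3, 3, 1]
R3 ← R3 − (5/2)·R1: [0, -12, -12, 6, 0]
R4 ← R4 + (2)·R1: [0, 3, 3, -3, -1]
R5 ← R5 − (3)·R1: [0, -15, -15, 3, -3]
R6 ← R6 − (2)·R1: [0, -6, -6, 0, -2]
R3 ← R3 − (4)·R2: [0, 0, 0, -6, -4]
R4 ← R4 + R2: [0, 0, 0, 0, 0]
R5 ← R5 − (5)·R2: [0, 0, 0, -12, -8]
R6 ← R6 − (2)·R2: [0, 0, 0, -6, -4]
R5 ← R5 − (2)·R3: [0, 0, 0, 0, 0]
R6 ← R6 − R3: [0, 0, 0, 0, 0]
3 nonzero rows, so rank(B) = 3.
B has 5 columns; by rank–nullity, nullity = 5 − 3 = 2.

2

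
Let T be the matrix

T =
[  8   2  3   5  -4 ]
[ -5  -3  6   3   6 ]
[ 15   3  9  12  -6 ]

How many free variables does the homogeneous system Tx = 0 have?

Row reduce to echelon form.
R2 ← R2 + (5/8)·R1: [0, -7/4, 63/8, 49/8, 7/2]
R3 ← R3 − (15/8)·R1: [0, -3/4, 27/8, 21/8, 3/2]
R3 ← R3 − (3/7)·R2: [0, 0, 0, 0, 0]
2 nonzero rows, so rank(T) = 2.
T has 5 columns; by rank–nullity, nullity = 5 − 2 = 3.

3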